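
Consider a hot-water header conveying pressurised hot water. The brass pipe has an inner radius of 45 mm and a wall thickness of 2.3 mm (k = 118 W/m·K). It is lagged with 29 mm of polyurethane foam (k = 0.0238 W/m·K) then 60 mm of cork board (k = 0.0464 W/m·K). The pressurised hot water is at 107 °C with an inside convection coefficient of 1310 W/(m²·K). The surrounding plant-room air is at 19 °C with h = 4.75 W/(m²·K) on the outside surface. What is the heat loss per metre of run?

q′ ≈ 16.2 W/m

Treating each annulus and film as a series resistance:
R_inner film = 1/(h_i·2πr₁L) = 1/(1310×2π×0.045×1) = 0.0027 K/W
R_brass pipe wall = ln(47.3/45)/(2π×118×1) = 6.723×10^-5 K/W
R_polyurethane foam = ln(76.3/47.3)/(2π×0.0238×1) = 3.198 K/W
R_cork board = ln(136.3/76.3)/(2π×0.0464×1) = 1.99 K/W
R_outer film = 1/(h_o·2πr_oL) = 1/(4.75×2π×0.1363×1) = 0.2458 K/W
R_total = 5.436 K/W
Q = ΔT/R_total = 88/5.436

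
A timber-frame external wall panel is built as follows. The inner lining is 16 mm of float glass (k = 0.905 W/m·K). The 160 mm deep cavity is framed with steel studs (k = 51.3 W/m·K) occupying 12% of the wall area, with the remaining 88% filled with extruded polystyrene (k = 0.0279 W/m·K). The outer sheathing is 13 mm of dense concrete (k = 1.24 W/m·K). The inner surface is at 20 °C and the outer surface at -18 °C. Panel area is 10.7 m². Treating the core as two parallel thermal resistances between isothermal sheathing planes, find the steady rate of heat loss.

Sheathing layers in series; stud and cavity paths in parallel between them.
R_inner = 0.016/(0.905×10.7) = 0.001652 K/W
R_stud  = 0.16/(51.3×0.12×10.7) = 0.002429 K/W
R_cav   = 0.16/(0.0279×0.88×10.7) = 0.609 K/W
1/R_core = 1/R_stud + 1/R_cav → R_core = 0.002419 K/W
R_outer = 0.013/(1.24×10.7) = 9.798×10^-4 K/W
R_total = 0.005052 K/W
Q = ΔT/R_total = 38/0.005052

Q ≈ 7520 W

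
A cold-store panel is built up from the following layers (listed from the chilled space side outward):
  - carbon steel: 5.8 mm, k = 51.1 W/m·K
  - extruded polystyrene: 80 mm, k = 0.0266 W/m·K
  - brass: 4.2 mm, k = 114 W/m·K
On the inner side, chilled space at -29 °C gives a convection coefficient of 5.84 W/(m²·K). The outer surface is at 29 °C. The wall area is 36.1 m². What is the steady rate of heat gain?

Treating each layer as a thermal resistance in series:
R_inner film = 1/(h_i·A) = 1/(5.84×36.1) = 0.004743 K/W
R_carbon steel = L/(kA) = 0.0058/(51.1×36.1) = 3.144×10^-6 K/W
R_extruded polystyrene = L/(kA) = 0.08/(0.0266×36.1) = 0.08331 K/W
R_brass = L/(kA) = 0.0042/(114×36.1) = 1.021×10^-6 K/W
R_total = 0.08806 K/W
Q = ΔT / R_total = 58 / 0.08806

Q ≈ 659 W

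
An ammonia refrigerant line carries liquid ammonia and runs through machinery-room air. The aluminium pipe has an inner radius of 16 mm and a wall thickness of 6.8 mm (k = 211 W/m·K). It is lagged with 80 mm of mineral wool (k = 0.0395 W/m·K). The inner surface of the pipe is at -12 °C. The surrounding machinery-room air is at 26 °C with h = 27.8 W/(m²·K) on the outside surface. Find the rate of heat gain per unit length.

Treating each annulus and film as a series resistance:
R_aluminium pipe wall = ln(22.8/16)/(2π×211×1) = 2.671×10^-4 K/W
R_mineral wool = ln(102.8/22.8)/(2π×0.0395×1) = 6.068 K/W
R_outer film = 1/(h_o·2πr_oL) = 1/(27.8×2π×0.1028×1) = 0.05569 K/W
R_total = 6.124 K/W
Q = ΔT/R_total = 38/6.124

q′ ≈ 6.21 W/m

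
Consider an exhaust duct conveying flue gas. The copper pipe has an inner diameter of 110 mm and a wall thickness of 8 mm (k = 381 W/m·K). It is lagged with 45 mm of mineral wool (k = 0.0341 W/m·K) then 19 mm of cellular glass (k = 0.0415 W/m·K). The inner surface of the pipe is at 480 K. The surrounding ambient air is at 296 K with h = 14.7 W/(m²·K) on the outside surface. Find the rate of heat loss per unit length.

q′ ≈ 57.1 W/m

Per-layer cylindrical resistances, series-summed:
R_copper pipe wall = ln(63/55)/(2π×381×1) = 5.673×10^-5 K/W
R_mineral wool = ln(108/63)/(2π×0.0341×1) = 2.516 K/W
R_cellular glass = ln(127/108)/(2π×0.0415×1) = 0.6215 K/W
R_outer film = 1/(h_o·2πr_oL) = 1/(14.7×2π×0.127×1) = 0.08525 K/W
R_total = 3.222 K/W
Q = ΔT/R_total = 184/3.222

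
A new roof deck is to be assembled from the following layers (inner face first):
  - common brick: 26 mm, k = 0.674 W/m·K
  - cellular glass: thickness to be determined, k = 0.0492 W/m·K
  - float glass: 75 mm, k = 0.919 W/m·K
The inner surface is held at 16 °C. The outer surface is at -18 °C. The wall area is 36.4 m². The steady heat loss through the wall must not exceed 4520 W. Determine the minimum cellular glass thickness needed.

Series thermal resistances:
R_common brick = L/(kA) = 0.026/(0.674×36.4) = 0.00106 K/W
R_float glass = L/(kA) = 0.075/(0.919×36.4) = 0.002242 K/W
Sum of the known resistances R_other = 0.003302 K/W
Required total resistance R_tot = ΔT/Q_allow = 34/4520 = 0.007522 K/W
R_cellular glass = R_tot − R_other = 0.00422 K/W
L = R·k·A = 0.00422×0.0492×36.4

L ≈ 7.56 mm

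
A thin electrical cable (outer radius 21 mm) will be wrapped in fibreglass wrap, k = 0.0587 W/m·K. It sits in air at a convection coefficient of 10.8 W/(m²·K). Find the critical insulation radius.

r_cr ≈ 5.44 mm

For a cylinder r_cr = k/h = 0.0587/10.8
r_cr = 5.44 mm; since the bare radius (21 mm) is above r_cr, any added insulation will reduce heat loss.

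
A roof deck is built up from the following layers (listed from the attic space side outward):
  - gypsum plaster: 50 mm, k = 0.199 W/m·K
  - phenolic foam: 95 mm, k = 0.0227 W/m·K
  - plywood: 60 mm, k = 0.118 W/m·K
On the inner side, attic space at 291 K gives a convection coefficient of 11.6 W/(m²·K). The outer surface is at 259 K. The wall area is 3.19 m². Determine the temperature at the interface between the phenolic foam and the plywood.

Model the wall as resistances in series:
R_inner film = 1/(h_i·A) = 1/(11.6×3.19) = 0.02702 K/W
R_gypsum plaster = L/(kA) = 0.05/(0.199×3.19) = 0.07876 K/W
R_phenolic foam = L/(kA) = 0.095/(0.0227×3.19) = 1.312 K/W
R_plywood = L/(kA) = 0.06/(0.118×3.19) = 0.1594 K/W
R_total = 1.577 K/W;  Q = ΔT/R_total = 32/1.577 = 20.29 W
T_interface = T_inner − Q·ΣR(inner→interface) = 291 − 20.3×1.418

T ≈ 262 K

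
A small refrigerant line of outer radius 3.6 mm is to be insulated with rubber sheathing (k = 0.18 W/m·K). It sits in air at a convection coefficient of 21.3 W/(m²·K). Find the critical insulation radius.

r_cr ≈ 8.45 mm

For a cylinder r_cr = k/h = 0.18/21.3
r_cr = 8.45 mm; since the bare radius (3.6 mm) is below r_cr, adding a thin layer of insulation will *increase* heat loss.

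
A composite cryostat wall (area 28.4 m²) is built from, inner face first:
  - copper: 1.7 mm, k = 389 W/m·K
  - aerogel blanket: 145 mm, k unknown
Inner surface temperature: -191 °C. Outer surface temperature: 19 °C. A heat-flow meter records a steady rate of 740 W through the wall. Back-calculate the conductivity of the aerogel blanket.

Using the resistance-network approach (series):
R_copper = L/(kA) = 0.0017/(389×28.4) = 1.539×10^-7 K/W
Sum of known resistances R_other = 1.539×10^-7 K/W
Total R = ΔT/Q = 210/740 = 0.2838 K/W
R_aerogel blanket = R_total − R_other = 0.2838 K/W
k = L/(R·A) = 0.145/(0.2838×28.4)

k ≈ 0.018 W/(m·K)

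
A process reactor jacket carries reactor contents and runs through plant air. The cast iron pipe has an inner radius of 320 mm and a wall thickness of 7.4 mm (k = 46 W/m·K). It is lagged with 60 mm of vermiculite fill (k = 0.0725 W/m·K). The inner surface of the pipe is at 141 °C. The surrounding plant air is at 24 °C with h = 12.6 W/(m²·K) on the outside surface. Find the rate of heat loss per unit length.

q′ ≈ 291 W/m

For a radial system each layer contributes R = ln(r_out/r_in)/(2πkL); films add R = 1/(hA).
R_cast iron pipe wall = ln(327.4/320)/(2π×46×1) = 7.91×10^-5 K/W
R_vermiculite fill = ln(387.4/327.4)/(2π×0.0725×1) = 0.3694 K/W
R_outer film = 1/(h_o·2πr_oL) = 1/(12.6×2π×0.3874×1) = 0.03261 K/W
R_total = 0.4021 K/W
Q = ΔT/R_total = 117/0.4021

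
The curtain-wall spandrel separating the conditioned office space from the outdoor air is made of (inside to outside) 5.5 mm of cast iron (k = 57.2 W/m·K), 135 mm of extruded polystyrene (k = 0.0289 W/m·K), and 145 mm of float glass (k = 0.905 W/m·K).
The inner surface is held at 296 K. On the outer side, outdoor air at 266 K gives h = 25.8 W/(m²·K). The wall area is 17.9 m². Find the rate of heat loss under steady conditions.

Q ≈ 110 W

Treating each layer as a thermal resistance in series:
R_cast iron = L/(kA) = 0.0055/(57.2×17.9) = 5.372×10^-6 K/W
R_extruded polystyrene = L/(kA) = 0.135/(0.0289×17.9) = 0.261 K/W
R_float glass = L/(kA) = 0.145/(0.905×17.9) = 0.008951 K/W
R_outer film = 1/(h_o·A) = 1/(25.8×17.9) = 0.002165 K/W
R_total = 0.2721 K/W
Q = ΔT / R_total = 30 / 0.2721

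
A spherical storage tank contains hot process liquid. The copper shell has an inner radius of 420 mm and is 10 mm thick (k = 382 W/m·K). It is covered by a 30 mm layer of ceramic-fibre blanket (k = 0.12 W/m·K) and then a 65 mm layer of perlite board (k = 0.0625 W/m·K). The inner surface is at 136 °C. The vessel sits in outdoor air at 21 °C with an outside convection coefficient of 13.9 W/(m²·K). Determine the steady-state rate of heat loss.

For a spherical shell R = (1/r₁ − 1/r₂)/(4πk); film R = 1/(h·4πr²). In series:
R_copper shell = (1/0.42 − 1/0.43)/(4π×382) = 1.153×10^-5 K/W
R_ceramic-fibre blanket = (1/0.43 − 1/0.46)/(4π×0.12) = 0.1006 K/W
R_perlite board = (1/0.46 − 1/0.525)/(4π×0.0625) = 0.3427 K/W
R_outer film = 1/(h·4πr_o²) = 1/(13.9×4π×0.525²) = 0.02077 K/W
R_total = 0.4641 K/W
Q = ΔT/R_total = 115/0.4641

Q ≈ 248 W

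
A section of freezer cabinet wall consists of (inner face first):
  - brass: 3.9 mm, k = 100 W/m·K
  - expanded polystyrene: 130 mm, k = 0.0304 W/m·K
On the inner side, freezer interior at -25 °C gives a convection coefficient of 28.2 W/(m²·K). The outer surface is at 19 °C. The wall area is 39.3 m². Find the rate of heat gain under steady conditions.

Treating each layer as a thermal resistance in series:
R_inner film = 1/(h_i·A) = 1/(28.2×39.3) = 9.023×10^-4 K/W
R_brass = L/(kA) = 0.0039/(100×39.3) = 9.924×10^-7 K/W
R_expanded polystyrene = L/(kA) = 0.13/(0.0304×39.3) = 0.1088 K/W
R_total = 0.1097 K/W
Q = ΔT / R_total = 44 / 0.1097

Q ≈ 401 W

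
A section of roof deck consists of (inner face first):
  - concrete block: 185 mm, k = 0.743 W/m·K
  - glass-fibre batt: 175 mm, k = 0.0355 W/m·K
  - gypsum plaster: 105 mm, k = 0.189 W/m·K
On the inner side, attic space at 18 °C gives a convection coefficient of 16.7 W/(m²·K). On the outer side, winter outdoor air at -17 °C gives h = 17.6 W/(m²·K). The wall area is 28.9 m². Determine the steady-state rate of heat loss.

Using the resistance-network approach (series):
R_inner film = 1/(h_i·A) = 1/(16.7×28.9) = 0.002072 K/W
R_concrete block = L/(kA) = 0.185/(0.743×28.9) = 0.008616 K/W
R_glass-fibre batt = L/(kA) = 0.175/(0.0355×28.9) = 0.1706 K/W
R_gypsum plaster = L/(kA) = 0.105/(0.189×28.9) = 0.01922 K/W
R_outer film = 1/(h_o·A) = 1/(17.6×28.9) = 0.001966 K/W
R_total = 0.2025 K/W
Q = ΔT / R_total = 35 / 0.2025

Q ≈ 173 W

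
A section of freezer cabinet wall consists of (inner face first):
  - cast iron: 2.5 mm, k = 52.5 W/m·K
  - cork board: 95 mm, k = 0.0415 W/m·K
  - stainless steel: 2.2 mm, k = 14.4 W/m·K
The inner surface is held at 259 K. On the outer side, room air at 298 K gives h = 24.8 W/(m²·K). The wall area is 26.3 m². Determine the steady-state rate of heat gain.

Series thermal resistances:
R_cast iron = L/(kA) = 0.0025/(52.5×26.3) = 1.811×10^-6 K/W
R_cork board = L/(kA) = 0.095/(0.0415×26.3) = 0.08704 K/W
R_stainless steel = L/(kA) = 0.0022/(14.4×26.3) = 5.809×10^-6 K/W
R_outer film = 1/(h_o·A) = 1/(24.8×26.3) = 0.001533 K/W
R_total = 0.08858 K/W
Q = ΔT / R_total = 39 / 0.08858

Q ≈ 440 W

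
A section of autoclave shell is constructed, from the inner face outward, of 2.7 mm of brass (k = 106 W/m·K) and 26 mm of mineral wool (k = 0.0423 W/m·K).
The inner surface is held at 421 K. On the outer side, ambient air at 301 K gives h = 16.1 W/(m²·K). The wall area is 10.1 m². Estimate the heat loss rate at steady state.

Series thermal resistances:
R_brass = L/(kA) = 0.0027/(106×10.1) = 2.522×10^-6 K/W
R_mineral wool = L/(kA) = 0.026/(0.0423×10.1) = 0.06086 K/W
R_outer film = 1/(h_o·A) = 1/(16.1×10.1) = 0.00615 K/W
R_total = 0.06701 K/W
Q = ΔT / R_total = 120 / 0.06701

Q ≈ 1790 W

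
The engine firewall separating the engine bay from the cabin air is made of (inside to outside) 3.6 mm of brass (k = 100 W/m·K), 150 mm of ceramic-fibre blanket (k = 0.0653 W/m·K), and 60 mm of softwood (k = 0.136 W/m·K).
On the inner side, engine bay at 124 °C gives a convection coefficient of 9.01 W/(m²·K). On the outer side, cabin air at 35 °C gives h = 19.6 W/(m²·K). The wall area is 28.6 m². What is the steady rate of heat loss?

Series thermal resistances:
R_inner film = 1/(h_i·A) = 1/(9.01×28.6) = 0.003881 K/W
R_brass = L/(kA) = 0.0036/(100×28.6) = 1.259×10^-6 K/W
R_ceramic-fibre blanket = L/(kA) = 0.15/(0.0653×28.6) = 0.08032 K/W
R_softwood = L/(kA) = 0.06/(0.136×28.6) = 0.01543 K/W
R_outer film = 1/(h_o·A) = 1/(19.6×28.6) = 0.001784 K/W
R_total = 0.1014 K/W
Q = ΔT / R_total = 89 / 0.1014

Q ≈ 878 W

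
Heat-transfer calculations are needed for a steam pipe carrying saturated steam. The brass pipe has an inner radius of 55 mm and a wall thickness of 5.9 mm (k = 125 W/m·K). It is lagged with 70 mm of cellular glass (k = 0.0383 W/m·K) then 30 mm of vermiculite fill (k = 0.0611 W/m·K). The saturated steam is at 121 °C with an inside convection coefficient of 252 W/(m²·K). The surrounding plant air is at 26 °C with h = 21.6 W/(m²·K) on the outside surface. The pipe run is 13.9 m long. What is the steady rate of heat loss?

Q ≈ 350 W

Treating each annulus and film as a series resistance:
R_inner film = 1/(h_i·2πr₁L) = 1/(252×2π×0.055×13.9) = 8.261×10^-4 K/W
R_brass pipe wall = ln(60.9/55)/(2π×125×13.9) = 9.334×10^-6 K/W
R_cellular glass = ln(130.9/60.9)/(2π×0.0383×13.9) = 0.2288 K/W
R_vermiculite fill = ln(160.9/130.9)/(2π×0.0611×13.9) = 0.03867 K/W
R_outer film = 1/(h_o·2πr_oL) = 1/(21.6×2π×0.1609×13.9) = 0.003295 K/W
R_total = 0.2716 K/W
Q = ΔT/R_total = 95/0.2716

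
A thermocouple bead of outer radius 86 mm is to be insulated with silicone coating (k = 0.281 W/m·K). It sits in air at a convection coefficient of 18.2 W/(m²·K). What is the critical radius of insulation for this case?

r_cr ≈ 30.9 mm

For a sphere r_cr = 2k/h = 2×0.281/18.2
r_cr = 30.9 mm; since the bare radius (86 mm) is above r_cr, any added insulation will reduce heat loss.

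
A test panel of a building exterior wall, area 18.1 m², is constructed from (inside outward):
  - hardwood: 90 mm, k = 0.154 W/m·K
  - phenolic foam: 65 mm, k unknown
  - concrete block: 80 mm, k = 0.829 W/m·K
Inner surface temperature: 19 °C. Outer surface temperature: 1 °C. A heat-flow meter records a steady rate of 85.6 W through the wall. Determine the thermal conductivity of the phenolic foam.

Treating each layer as a thermal resistance in series:
R_hardwood = L/(kA) = 0.09/(0.154×18.1) = 0.03229 K/W
R_concrete block = L/(kA) = 0.08/(0.829×18.1) = 0.005332 K/W
Sum of known resistances R_other = 0.03762 K/W
Total R = ΔT/Q = 18/85.6 = 0.2103 K/W
R_phenolic foam = R_total − R_other = 0.1727 K/W
k = L/(R·A) = 0.065/(0.1727×18.1)

k ≈ 0.0208 W/(m·K)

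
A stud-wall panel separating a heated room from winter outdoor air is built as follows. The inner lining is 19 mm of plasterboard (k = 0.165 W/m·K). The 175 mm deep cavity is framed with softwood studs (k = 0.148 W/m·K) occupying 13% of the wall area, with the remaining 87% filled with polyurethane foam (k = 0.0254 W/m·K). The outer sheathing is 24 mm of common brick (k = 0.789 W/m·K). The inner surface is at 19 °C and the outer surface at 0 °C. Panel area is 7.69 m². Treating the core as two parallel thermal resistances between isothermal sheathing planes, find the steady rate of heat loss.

Q ≈ 33.4 W

Sheathing layers in series; stud and cavity paths in parallel between them.
R_inner = 0.019/(0.165×7.69) = 0.01497 K/W
R_stud  = 0.175/(0.148×0.13×7.69) = 1.183 K/W
R_cav   = 0.175/(0.0254×0.87×7.69) = 1.03 K/W
1/R_core = 1/R_stud + 1/R_cav → R_core = 0.5505 K/W
R_outer = 0.024/(0.789×7.69) = 0.003956 K/W
R_total = 0.5694 K/W
Q = ΔT/R_total = 19/0.5694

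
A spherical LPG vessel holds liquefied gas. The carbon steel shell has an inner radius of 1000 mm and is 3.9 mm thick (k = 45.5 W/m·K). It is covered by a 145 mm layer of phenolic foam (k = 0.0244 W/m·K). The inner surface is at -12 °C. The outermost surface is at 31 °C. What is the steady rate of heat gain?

Q ≈ 105 W

Spherical conduction: R = (1/r_in − 1/r_out)/(4πk) per layer; series-sum.
R_carbon steel shell = (1/1 − 1/1.0039)/(4π×45.5) = 6.794×10^-6 K/W
R_phenolic foam = (1/1.0039 − 1/1.1489)/(4π×0.0244) = 0.41 K/W
R_total = 0.41 K/W
Q = ΔT/R_total = 43/0.41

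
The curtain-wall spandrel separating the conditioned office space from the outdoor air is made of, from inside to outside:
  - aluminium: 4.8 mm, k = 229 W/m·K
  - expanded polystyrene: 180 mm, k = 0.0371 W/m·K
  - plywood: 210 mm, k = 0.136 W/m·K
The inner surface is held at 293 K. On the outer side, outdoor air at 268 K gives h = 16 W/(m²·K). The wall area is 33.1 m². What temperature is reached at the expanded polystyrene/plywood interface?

Series thermal resistances:
R_aluminium = L/(kA) = 0.0048/(229×33.1) = 6.333×10^-7 K/W
R_expanded polystyrene = L/(kA) = 0.18/(0.0371×33.1) = 0.1466 K/W
R_plywood = L/(kA) = 0.21/(0.136×33.1) = 0.04665 K/W
R_outer film = 1/(h_o·A) = 1/(16×33.1) = 0.001888 K/W
R_total = 0.1951 K/W;  Q = ΔT/R_total = 25/0.1951 = 128.1 W
T_interface = T_inner − Q·ΣR(inner→interface) = 293 − 128×0.1466

T ≈ 274 K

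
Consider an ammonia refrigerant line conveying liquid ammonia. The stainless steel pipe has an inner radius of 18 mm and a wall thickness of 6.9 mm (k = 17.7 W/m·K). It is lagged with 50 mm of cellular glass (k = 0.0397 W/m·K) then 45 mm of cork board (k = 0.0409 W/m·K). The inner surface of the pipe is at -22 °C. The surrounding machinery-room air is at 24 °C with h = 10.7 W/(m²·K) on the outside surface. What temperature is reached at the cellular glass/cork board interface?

Cylindrical conduction, so R = ln(r₂/r₁)/(2πkL) per layer, in series:
R_stainless steel pipe wall = ln(24.9/18)/(2π×17.7×1) = 0.002918 K/W
R_cellular glass = ln(74.9/24.9)/(2π×0.0397×1) = 4.415 K/W
R_cork board = ln(119.9/74.9)/(2π×0.0409×1) = 1.831 K/W
R_outer film = 1/(h_o·2πr_oL) = 1/(10.7×2π×0.1199×1) = 0.1241 K/W
R_total = 6.373 K/W
Q = ΔT/R_total = 46/6.373
Q = 7.22 W/m
T_interface = T_inner + Q·ΣR(inner→interface) = -22 + 7.22×4.418

T ≈ 9.89 °C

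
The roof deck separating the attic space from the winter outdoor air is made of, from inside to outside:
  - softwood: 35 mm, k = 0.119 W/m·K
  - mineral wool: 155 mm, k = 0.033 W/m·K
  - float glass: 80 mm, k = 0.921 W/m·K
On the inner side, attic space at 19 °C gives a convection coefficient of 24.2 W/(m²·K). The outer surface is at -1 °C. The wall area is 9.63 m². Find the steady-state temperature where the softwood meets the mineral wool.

T ≈ 17.7 °C

Thermal resistances in series:
R_inner film = 1/(h_i·A) = 1/(24.2×9.63) = 0.004291 K/W
R_softwood = L/(kA) = 0.035/(0.119×9.63) = 0.03054 K/W
R_mineral wool = L/(kA) = 0.155/(0.033×9.63) = 0.4877 K/W
R_float glass = L/(kA) = 0.08/(0.921×9.63) = 0.00902 K/W
R_total = 0.5316 K/W;  Q = ΔT/R_total = 20/0.5316 = 37.62 W
T_interface = T_inner − Q·ΣR(inner→interface) = 19 − 37.6×0.03483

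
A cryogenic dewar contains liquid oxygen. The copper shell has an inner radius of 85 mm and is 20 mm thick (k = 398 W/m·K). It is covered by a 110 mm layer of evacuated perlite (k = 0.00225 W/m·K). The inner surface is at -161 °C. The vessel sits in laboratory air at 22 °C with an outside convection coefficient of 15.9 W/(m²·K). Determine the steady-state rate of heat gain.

Q ≈ 1.06 W

For a spherical shell R = (1/r₁ − 1/r₂)/(4πk); film R = 1/(h·4πr²). In series:
R_copper shell = (1/0.085 − 1/0.105)/(4π×398) = 4.481×10^-4 K/W
R_evacuated perlite = (1/0.105 − 1/0.215)/(4π×0.00225) = 172.3 K/W
R_outer film = 1/(h·4πr_o²) = 1/(15.9×4π×0.215²) = 0.1083 K/W
R_total = 172.4 K/W
Q = ΔT/R_total = 183/172.4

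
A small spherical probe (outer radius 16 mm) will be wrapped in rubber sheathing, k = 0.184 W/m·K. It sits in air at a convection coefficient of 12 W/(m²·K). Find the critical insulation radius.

r_cr ≈ 30.7 mm

For a sphere r_cr = 2k/h = 2×0.184/12
r_cr = 30.7 mm; since the bare radius (16 mm) is below r_cr, adding a thin layer of insulation will *increase* heat loss.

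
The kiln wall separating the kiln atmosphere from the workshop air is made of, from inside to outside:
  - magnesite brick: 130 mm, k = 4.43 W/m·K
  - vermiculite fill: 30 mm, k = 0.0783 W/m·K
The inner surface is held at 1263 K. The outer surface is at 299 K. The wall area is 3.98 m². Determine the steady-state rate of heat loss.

Model the wall as resistances in series:
R_magnesite brick = L/(kA) = 0.13/(4.43×3.98) = 0.007373 K/W
R_vermiculite fill = L/(kA) = 0.03/(0.0783×3.98) = 0.09627 K/W
R_total = 0.1036 K/W
Q = ΔT / R_total = 964 / 0.1036

Q ≈ 9300 W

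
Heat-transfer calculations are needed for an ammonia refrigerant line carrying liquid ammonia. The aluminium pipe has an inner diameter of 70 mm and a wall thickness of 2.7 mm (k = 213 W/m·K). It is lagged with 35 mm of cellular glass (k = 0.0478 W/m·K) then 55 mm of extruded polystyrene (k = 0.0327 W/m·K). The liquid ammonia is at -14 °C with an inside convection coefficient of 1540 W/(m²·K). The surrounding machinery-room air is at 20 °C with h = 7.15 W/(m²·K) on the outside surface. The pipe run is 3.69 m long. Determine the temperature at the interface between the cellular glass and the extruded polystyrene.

T ≈ 0.58 °C

Treating each annulus and film as a series resistance:
R_inner film = 1/(h_i·2πr₁L) = 1/(1540×2π×0.035×3.69) = 8.002×10^-4 K/W
R_aluminium pipe wall = ln(37.7/35)/(2π×213×3.69) = 1.505×10^-5 K/W
R_cellular glass = ln(72.7/37.7)/(2π×0.0478×3.69) = 0.5925 K/W
R_extruded polystyrene = ln(127.7/72.7)/(2π×0.0327×3.69) = 0.7431 K/W
R_outer film = 1/(h_o·2πr_oL) = 1/(7.15×2π×0.1277×3.69) = 0.04724 K/W
R_total = 1.384 K/W
Q = ΔT/R_total = 34/1.384
Q = 24.6 W
T_interface = T_inner + Q·ΣR(inner→interface) = -14 + 24.6×0.5934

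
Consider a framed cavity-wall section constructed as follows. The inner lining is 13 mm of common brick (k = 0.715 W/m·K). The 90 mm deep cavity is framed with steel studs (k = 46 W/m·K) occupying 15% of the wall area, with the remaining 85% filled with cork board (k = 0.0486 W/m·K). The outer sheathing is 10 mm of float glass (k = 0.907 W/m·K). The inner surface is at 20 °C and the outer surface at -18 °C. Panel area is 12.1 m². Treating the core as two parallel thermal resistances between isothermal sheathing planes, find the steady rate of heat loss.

Q ≈ 10900 W

Sheathing layers in series; stud and cavity paths in parallel between them.
R_inner = 0.013/(0.715×12.1) = 0.001503 K/W
R_stud  = 0.09/(46×0.15×12.1) = 0.001078 K/W
R_cav   = 0.09/(0.0486×0.85×12.1) = 0.1801 K/W
1/R_core = 1/R_stud + 1/R_cav → R_core = 0.001072 K/W
R_outer = 0.01/(0.907×12.1) = 9.112×10^-4 K/W
R_total = 0.003485 K/W
Q = ΔT/R_total = 38/0.003485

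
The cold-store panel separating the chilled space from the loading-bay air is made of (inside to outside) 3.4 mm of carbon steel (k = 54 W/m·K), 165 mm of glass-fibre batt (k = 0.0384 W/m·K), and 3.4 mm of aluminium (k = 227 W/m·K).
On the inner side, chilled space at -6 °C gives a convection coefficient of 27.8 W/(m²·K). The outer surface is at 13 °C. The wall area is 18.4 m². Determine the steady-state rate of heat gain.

Series thermal resistances:
R_inner film = 1/(h_i·A) = 1/(27.8×18.4) = 0.001955 K/W
R_carbon steel = L/(kA) = 0.0034/(54×18.4) = 3.422×10^-6 K/W
R_glass-fibre batt = L/(kA) = 0.165/(0.0384×18.4) = 0.2335 K/W
R_aluminium = L/(kA) = 0.0034/(227×18.4) = 8.14×10^-7 K/W
R_total = 0.2355 K/W
Q = ΔT / R_total = 19 / 0.2355

Q ≈ 80.7 W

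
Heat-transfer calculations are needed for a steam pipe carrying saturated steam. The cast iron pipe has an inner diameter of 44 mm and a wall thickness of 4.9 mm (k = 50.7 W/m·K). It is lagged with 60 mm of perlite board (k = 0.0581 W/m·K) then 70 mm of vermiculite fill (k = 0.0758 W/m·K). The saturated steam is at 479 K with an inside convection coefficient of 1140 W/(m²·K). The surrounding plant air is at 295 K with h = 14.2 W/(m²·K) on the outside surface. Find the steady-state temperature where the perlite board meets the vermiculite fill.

For a radial system each layer contributes R = ln(r_out/r_in)/(2πkL); films add R = 1/(hA).
R_inner film = 1/(h_i·2πr₁L) = 1/(1140×2π×0.022×1) = 0.006346 K/W
R_cast iron pipe wall = ln(26.9/22)/(2π×50.7×1) = 6.312×10^-4 K/W
R_perlite board = ln(86.9/26.9)/(2π×0.0581×1) = 3.212 K/W
R_vermiculite fill = ln(156.9/86.9)/(2π×0.0758×1) = 1.241 K/W
R_outer film = 1/(h_o·2πr_oL) = 1/(14.2×2π×0.1569×1) = 0.07143 K/W
R_total = 4.531 K/W
Q = ΔT/R_total = 184/4.531
Q = 40.6 W/m
T_interface = T_inner − Q·ΣR(inner→interface) = 479 − 40.6×3.219

T ≈ 348 K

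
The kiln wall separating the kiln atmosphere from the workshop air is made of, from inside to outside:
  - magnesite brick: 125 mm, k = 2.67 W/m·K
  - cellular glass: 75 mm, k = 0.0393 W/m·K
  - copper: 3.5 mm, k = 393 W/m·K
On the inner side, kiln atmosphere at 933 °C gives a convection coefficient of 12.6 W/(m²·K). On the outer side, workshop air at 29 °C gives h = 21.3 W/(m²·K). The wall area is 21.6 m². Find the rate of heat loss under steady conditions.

Q ≈ 9380 W

Model the wall as resistances in series:
R_inner film = 1/(h_i·A) = 1/(12.6×21.6) = 0.003674 K/W
R_magnesite brick = L/(kA) = 0.125/(2.67×21.6) = 0.002167 K/W
R_cellular glass = L/(kA) = 0.075/(0.0393×21.6) = 0.08835 K/W
R_copper = L/(kA) = 0.0035/(393×21.6) = 4.123×10^-7 K/W
R_outer film = 1/(h_o·A) = 1/(21.3×21.6) = 0.002174 K/W
R_total = 0.09637 K/W
Q = ΔT / R_total = 904 / 0.09637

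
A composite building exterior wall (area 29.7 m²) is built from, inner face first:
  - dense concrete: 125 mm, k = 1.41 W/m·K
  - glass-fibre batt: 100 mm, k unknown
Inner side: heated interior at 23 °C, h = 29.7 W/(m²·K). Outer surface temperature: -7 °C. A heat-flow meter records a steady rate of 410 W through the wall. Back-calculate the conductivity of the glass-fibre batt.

Thermal resistances in series:
R_inner film = 1/(h_i·A) = 1/(29.7×29.7) = 0.001134 K/W
R_dense concrete = L/(kA) = 0.125/(1.41×29.7) = 0.002985 K/W
Sum of known resistances R_other = 0.004119 K/W
Total R = ΔT/Q = 30/410 = 0.07317 K/W
R_glass-fibre batt = R_total − R_other = 0.06905 K/W
k = L/(R·A) = 0.1/(0.06905×29.7)

k ≈ 0.0488 W/(m·K)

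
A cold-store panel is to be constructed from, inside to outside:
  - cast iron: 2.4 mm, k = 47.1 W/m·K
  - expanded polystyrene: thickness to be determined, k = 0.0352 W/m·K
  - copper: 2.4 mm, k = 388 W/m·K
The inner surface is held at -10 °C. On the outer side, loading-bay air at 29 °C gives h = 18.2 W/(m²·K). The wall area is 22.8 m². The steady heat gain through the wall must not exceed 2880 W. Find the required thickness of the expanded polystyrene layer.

Treating each layer as a thermal resistance in series:
R_cast iron = L/(kA) = 0.0024/(47.1×22.8) = 2.235×10^-6 K/W
R_copper = L/(kA) = 0.0024/(388×22.8) = 2.713×10^-7 K/W
R_outer film = 1/(h_o·A) = 1/(18.2×22.8) = 0.00241 K/W
Sum of the known resistances R_other = 0.002412 K/W
Required total resistance R_tot = ΔT/Q_allow = 39/2880 = 0.01354 K/W
R_expanded polystyrene = R_tot − R_other = 0.01113 K/W
L = R·k·A = 0.01113×0.0352×22.8

L ≈ 8.93 mm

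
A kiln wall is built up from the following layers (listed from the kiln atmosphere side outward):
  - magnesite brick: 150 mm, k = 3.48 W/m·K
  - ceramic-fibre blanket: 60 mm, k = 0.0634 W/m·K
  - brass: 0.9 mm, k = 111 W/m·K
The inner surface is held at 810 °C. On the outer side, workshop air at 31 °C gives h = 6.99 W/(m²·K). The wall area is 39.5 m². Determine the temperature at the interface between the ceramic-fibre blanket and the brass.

T ≈ 129 °C

Treating each layer as a thermal resistance in series:
R_magnesite brick = L/(kA) = 0.15/(3.48×39.5) = 0.001091 K/W
R_ceramic-fibre blanket = L/(kA) = 0.06/(0.0634×39.5) = 0.02396 K/W
R_brass = L/(kA) = 0.0009/(111×39.5) = 2.053×10^-7 K/W
R_outer film = 1/(h_o·A) = 1/(6.99×39.5) = 0.003622 K/W
R_total = 0.02867 K/W;  Q = ΔT/R_total = 779/0.02867 = 27170 W
T_interface = T_inner − Q·ΣR(inner→interface) = 810 − 27200×0.02505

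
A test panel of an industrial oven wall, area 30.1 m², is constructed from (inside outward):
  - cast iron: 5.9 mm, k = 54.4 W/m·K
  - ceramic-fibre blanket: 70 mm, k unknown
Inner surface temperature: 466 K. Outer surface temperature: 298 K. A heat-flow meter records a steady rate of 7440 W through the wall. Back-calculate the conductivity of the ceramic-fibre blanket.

Treating each layer as a thermal resistance in series:
R_cast iron = L/(kA) = 0.0059/(54.4×30.1) = 3.603×10^-6 K/W
Sum of known resistances R_other = 3.603×10^-6 K/W
Total R = ΔT/Q = 168/7440 = 0.02258 K/W
R_ceramic-fibre blanket = R_total − R_other = 0.02258 K/W
k = L/(R·A) = 0.07/(0.02258×30.1)

k ≈ 0.103 W/(m·K)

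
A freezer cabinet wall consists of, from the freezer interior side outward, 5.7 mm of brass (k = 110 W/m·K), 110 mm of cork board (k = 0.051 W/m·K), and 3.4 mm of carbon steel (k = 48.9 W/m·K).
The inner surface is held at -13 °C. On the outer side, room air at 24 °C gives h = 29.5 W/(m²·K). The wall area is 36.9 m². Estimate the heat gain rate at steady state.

Series thermal resistances:
R_brass = L/(kA) = 0.0057/(110×36.9) = 1.404×10^-6 K/W
R_cork board = L/(kA) = 0.11/(0.051×36.9) = 0.05845 K/W
R_carbon steel = L/(kA) = 0.0034/(48.9×36.9) = 1.884×10^-6 K/W
R_outer film = 1/(h_o·A) = 1/(29.5×36.9) = 9.187×10^-4 K/W
R_total = 0.05937 K/W
Q = ΔT / R_total = 37 / 0.05937

Q ≈ 623 W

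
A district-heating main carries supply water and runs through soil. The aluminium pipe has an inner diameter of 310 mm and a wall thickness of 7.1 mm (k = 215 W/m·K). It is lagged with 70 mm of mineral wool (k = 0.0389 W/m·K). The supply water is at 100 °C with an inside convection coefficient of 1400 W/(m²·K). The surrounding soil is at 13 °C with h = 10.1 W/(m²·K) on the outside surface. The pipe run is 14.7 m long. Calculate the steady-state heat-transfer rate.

Treating each annulus and film as a series resistance:
R_inner film = 1/(h_i·2πr₁L) = 1/(1400×2π×0.155×14.7) = 4.989×10^-5 K/W
R_aluminium pipe wall = ln(162.1/155)/(2π×215×14.7) = 2.255×10^-6 K/W
R_mineral wool = ln(232.1/162.1)/(2π×0.0389×14.7) = 0.09991 K/W
R_outer film = 1/(h_o·2πr_oL) = 1/(10.1×2π×0.2321×14.7) = 0.004619 K/W
R_total = 0.1046 K/W
Q = ΔT/R_total = 87/0.1046

Q ≈ 832 W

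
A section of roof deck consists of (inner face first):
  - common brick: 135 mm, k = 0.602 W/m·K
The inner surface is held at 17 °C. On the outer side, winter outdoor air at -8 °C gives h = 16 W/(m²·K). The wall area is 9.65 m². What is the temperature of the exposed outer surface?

Model the wall as resistances in series:
R_common brick = L/(kA) = 0.135/(0.602×9.65) = 0.02324 K/W
R_outer film = 1/(h_o·A) = 1/(16×9.65) = 0.006477 K/W
R_total = 0.02972 K/W;  Q = ΔT/R_total = 25/0.02972 = 841.3 W
T_interface = T_inner − Q·ΣR(inner→interface) = 17 − 841×0.02324

T ≈ -2.55 °C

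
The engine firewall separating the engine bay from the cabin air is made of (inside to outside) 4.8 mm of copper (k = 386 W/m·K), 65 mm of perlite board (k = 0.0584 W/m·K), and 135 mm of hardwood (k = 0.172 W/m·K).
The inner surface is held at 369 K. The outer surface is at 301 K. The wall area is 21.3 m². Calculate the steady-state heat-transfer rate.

Q ≈ 763 W

Series thermal resistances:
R_copper = L/(kA) = 0.0048/(386×21.3) = 5.838×10^-7 K/W
R_perlite board = L/(kA) = 0.065/(0.0584×21.3) = 0.05225 K/W
R_hardwood = L/(kA) = 0.135/(0.172×21.3) = 0.03685 K/W
R_total = 0.0891 K/W
Q = ΔT / R_total = 68 / 0.0891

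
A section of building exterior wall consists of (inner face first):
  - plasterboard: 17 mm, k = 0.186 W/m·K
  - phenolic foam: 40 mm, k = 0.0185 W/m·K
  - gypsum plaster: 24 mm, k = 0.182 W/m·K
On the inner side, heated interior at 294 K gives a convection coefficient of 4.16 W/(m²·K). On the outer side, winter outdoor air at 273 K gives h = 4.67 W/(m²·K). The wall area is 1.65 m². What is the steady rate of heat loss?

Q ≈ 12.2 W

Model the wall as resistances in series:
R_inner film = 1/(h_i·A) = 1/(4.16×1.65) = 0.1457 K/W
R_plasterboard = L/(kA) = 0.017/(0.186×1.65) = 0.05539 K/W
R_phenolic foam = L/(kA) = 0.04/(0.0185×1.65) = 1.31 K/W
R_gypsum plaster = L/(kA) = 0.024/(0.182×1.65) = 0.07992 K/W
R_outer film = 1/(h_o·A) = 1/(4.67×1.65) = 0.1298 K/W
R_total = 1.721 K/W
Q = ΔT / R_total = 21 / 1.721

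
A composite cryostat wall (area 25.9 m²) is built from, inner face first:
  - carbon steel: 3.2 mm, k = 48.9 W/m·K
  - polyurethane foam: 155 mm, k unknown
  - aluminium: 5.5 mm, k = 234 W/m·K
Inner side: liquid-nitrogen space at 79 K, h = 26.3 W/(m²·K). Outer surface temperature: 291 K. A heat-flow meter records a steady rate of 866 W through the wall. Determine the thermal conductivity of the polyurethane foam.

Series thermal resistances:
R_inner film = 1/(h_i·A) = 1/(26.3×25.9) = 0.001468 K/W
R_carbon steel = L/(kA) = 0.0032/(48.9×25.9) = 2.527×10^-6 K/W
R_aluminium = L/(kA) = 0.0055/(234×25.9) = 9.075×10^-7 K/W
Sum of known resistances R_other = 0.001471 K/W
Total R = ΔT/Q = 212/866 = 0.2448 K/W
R_polyurethane foam = R_total − R_other = 0.2433 K/W
k = L/(R·A) = 0.155/(0.2433×25.9)

k ≈ 0.0246 W/(m·K)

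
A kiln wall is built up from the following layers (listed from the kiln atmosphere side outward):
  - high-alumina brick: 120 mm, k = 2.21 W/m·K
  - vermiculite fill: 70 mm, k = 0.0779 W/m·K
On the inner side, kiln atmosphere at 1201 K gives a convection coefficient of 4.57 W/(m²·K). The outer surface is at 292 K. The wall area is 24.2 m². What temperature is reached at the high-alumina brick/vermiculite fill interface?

Using the resistance-network approach (series):
R_inner film = 1/(h_i·A) = 1/(4.57×24.2) = 0.009042 K/W
R_high-alumina brick = L/(kA) = 0.12/(2.21×24.2) = 0.002244 K/W
R_vermiculite fill = L/(kA) = 0.07/(0.0779×24.2) = 0.03713 K/W
R_total = 0.04842 K/W;  Q = ΔT/R_total = 909/0.04842 = 18770 W
T_interface = T_inner − Q·ΣR(inner→interface) = 1201 − 18800×0.01129

T ≈ 989 K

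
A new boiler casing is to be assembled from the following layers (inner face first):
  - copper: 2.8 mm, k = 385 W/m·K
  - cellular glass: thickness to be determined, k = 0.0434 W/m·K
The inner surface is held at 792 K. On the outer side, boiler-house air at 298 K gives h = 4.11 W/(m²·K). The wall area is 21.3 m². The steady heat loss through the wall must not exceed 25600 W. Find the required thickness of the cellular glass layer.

L ≈ 7.28 mm

Series thermal resistances:
R_copper = L/(kA) = 0.0028/(385×21.3) = 3.414×10^-7 K/W
R_outer film = 1/(h_o·A) = 1/(4.11×21.3) = 0.01142 K/W
Sum of the known resistances R_other = 0.01142 K/W
Required total resistance R_tot = ΔT/Q_allow = 494/25600 = 0.0193 K/W
R_cellular glass = R_tot − R_other = 0.007874 K/W
L = R·k·A = 0.007874×0.0434×21.3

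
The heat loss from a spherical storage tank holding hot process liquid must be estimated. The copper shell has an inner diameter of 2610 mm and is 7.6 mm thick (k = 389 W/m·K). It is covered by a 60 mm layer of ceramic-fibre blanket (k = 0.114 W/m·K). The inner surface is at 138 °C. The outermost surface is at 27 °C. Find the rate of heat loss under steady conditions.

Q ≈ 4770 W

Radial (spherical) resistances in series:
R_copper shell = (1/1.305 − 1/1.3126)/(4π×389) = 9.076×10^-7 K/W
R_ceramic-fibre blanket = (1/1.3126 − 1/1.3726)/(4π×0.114) = 0.02325 K/W
R_total = 0.02325 K/W
Q = ΔT/R_total = 111/0.02325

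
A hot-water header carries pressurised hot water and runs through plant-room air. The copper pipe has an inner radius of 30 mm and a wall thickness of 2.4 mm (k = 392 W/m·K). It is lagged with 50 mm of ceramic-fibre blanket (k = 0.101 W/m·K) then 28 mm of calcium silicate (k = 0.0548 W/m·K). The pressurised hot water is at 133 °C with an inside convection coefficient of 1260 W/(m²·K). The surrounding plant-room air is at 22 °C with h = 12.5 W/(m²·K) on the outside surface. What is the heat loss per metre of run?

Radial resistances (cylindrical: R_cond = ln(r_o/r_i)/(2πkL), R_conv = 1/(h·2πrL)):
R_inner film = 1/(h_i·2πr₁L) = 1/(1260×2π×0.03×1) = 0.00421 K/W
R_copper pipe wall = ln(32.4/30)/(2π×392×1) = 3.125×10^-5 K/W
R_ceramic-fibre blanket = ln(82.4/32.4)/(2π×0.101×1) = 1.471 K/W
R_calcium silicate = ln(110.4/82.4)/(2π×0.0548×1) = 0.8496 K/W
R_outer film = 1/(h_o·2πr_oL) = 1/(12.5×2π×0.1104×1) = 0.1153 K/W
R_total = 2.44 K/W
Q = ΔT/R_total = 111/2.44

q′ ≈ 45.5 W/m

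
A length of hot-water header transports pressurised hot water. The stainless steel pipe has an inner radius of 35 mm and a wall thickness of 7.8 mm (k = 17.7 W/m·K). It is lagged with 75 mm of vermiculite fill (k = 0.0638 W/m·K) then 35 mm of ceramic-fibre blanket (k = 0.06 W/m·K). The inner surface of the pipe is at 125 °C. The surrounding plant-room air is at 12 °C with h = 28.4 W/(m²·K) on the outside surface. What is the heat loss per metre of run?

Treating each annulus and film as a series resistance:
R_stainless steel pipe wall = ln(42.8/35)/(2π×17.7×1) = 0.001809 K/W
R_vermiculite fill = ln(117.8/42.8)/(2π×0.0638×1) = 2.526 K/W
R_ceramic-fibre blanket = ln(152.8/117.8)/(2π×0.06×1) = 0.69 K/W
R_outer film = 1/(h_o·2πr_oL) = 1/(28.4×2π×0.1528×1) = 0.03668 K/W
R_total = 3.254 K/W
Q = ΔT/R_total = 113/3.254

q′ ≈ 34.7 W/m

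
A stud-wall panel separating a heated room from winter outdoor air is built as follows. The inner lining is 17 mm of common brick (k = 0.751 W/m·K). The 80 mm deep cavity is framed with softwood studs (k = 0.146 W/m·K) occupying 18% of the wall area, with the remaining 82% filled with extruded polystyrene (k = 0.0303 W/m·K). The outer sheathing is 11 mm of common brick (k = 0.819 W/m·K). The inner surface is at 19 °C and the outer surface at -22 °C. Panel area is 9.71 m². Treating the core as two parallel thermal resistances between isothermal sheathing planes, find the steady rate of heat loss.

Sheathing layers in series; stud and cavity paths in parallel between them.
R_inner = 0.017/(0.751×9.71) = 0.002331 K/W
R_stud  = 0.08/(0.146×0.18×9.71) = 0.3135 K/W
R_cav   = 0.08/(0.0303×0.82×9.71) = 0.3316 K/W
1/R_core = 1/R_stud + 1/R_cav → R_core = 0.1611 K/W
R_outer = 0.011/(0.819×9.71) = 0.001383 K/W
R_total = 0.1649 K/W
Q = ΔT/R_total = 41/0.1649

Q ≈ 249 W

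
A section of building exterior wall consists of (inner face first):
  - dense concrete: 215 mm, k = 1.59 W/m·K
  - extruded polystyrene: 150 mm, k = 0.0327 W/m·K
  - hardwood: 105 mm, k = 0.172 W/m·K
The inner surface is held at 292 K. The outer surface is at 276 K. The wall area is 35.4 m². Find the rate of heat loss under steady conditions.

Q ≈ 106 W

Model the wall as resistances in series:
R_dense concrete = L/(kA) = 0.215/(1.59×35.4) = 0.00382 K/W
R_extruded polystyrene = L/(kA) = 0.15/(0.0327×35.4) = 0.1296 K/W
R_hardwood = L/(kA) = 0.105/(0.172×35.4) = 0.01724 K/W
R_total = 0.1506 K/W
Q = ΔT / R_total = 16 / 0.1506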